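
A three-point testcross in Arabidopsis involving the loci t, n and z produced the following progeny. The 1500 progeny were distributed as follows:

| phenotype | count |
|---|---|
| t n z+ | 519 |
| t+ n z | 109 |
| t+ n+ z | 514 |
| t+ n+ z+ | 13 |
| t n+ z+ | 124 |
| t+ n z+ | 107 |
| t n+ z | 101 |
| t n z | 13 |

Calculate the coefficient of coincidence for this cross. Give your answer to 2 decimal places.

0.64

The two most frequent reciprocal classes, t+ n+ z and t n z+, are the parental types, so the F1 was t+ n+ z / t n z+.
The two rarest classes, t+ n+ z+ and t n z, are the double crossovers. Comparing them with the parentals, only the z allele has switched, so z is the middle locus and the order is n – z – t.
n–z: (233 + 26)/1500 = 0.1727; z–t: (208 + 26)/1500 = 0.1560.
Expected DCO frequency = 0.1727 × 0.1560 ≈ 0.02694; observed = 26/1500 ≈ 0.01733.
Coefficient of coincidence = 0.01733/0.02694 ≈ 0.64.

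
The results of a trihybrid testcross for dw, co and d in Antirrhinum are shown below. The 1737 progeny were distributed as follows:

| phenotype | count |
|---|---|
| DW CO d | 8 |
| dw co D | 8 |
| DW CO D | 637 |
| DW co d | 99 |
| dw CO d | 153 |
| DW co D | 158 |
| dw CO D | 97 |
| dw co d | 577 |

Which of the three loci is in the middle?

The two most frequent reciprocal classes, dw co d and DW CO D, are the parental types, so the F1 was dw co d / DW CO D.
The two rarest classes, dw co D and DW CO d, are the double crossovers. Comparing them with the parentals, only the d allele has switched, so d is the middle locus and the order is co – d – dw.

d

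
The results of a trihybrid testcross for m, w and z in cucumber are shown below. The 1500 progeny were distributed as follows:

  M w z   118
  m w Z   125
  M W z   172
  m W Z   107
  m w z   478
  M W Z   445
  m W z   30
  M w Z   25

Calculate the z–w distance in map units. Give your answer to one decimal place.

The two most frequent reciprocal classes, m w z and M W Z, are the parental types, so the F1 was m w z / M W Z.
The two rarest classes, m W z and M w Z, are the double crossovers. Comparing them with the parentals, only the w allele has switched, so w is the middle locus and the order is m – w – z.
Crossovers in the w–z interval produce the single-crossover classes m w Z and M W z (125 + 172 = 297) plus the double crossovers (55).
RF(w–z) = (297 + 55) / 1500 = 352/1500 = 0.2347 → 23.5 map units.

23.5 map units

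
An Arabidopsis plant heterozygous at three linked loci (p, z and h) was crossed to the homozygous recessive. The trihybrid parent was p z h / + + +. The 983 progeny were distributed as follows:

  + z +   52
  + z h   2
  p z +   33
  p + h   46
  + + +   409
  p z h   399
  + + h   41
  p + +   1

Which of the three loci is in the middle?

The two rarest classes, + z h and p + +, are the double crossovers. Comparing them with the parentals, only the p allele has switched, so p is the middle locus and the order is z – p – h.

p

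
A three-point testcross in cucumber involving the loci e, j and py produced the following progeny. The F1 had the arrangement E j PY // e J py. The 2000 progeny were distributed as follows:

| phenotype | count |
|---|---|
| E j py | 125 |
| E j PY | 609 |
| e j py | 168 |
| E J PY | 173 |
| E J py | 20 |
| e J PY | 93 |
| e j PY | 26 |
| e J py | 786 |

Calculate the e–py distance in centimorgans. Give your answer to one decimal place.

13.2 centimorgans

The two rarest classes, e j PY and E J py, are the double crossovers. Comparing them with the parentals, only the e allele has switched, so e is the middle locus and the order is j – e – py.
Crossovers in the e–py interval produce the single-crossover classes E j py and e J PY (125 + 93 = 218) plus the double crossovers (46).
RF(e–py) = (218 + 46) / 2000 = 264/2000 = 0.1320 → 13.2 centimorgans.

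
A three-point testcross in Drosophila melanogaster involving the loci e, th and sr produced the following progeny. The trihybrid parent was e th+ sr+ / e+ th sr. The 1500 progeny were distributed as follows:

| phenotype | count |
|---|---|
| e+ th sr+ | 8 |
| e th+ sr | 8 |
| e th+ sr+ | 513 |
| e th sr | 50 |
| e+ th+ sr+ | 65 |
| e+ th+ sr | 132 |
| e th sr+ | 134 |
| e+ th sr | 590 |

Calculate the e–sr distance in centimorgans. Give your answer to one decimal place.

8.7 centimorgans

The two rarest classes, e th+ sr and e+ th sr+, are the double crossovers. Comparing them with the parentals, only the sr allele has switched, so sr is the middle locus and the order is th – sr – e.
Crossovers in the sr–e interval produce the single-crossover classes e+ th+ sr+ and e th sr (65 + 50 = 115) plus the double crossovers (16).
RF(sr–e) = (115 + 16) / 1500 = 131/1500 = 0.0873 → 8.7 centimorgans.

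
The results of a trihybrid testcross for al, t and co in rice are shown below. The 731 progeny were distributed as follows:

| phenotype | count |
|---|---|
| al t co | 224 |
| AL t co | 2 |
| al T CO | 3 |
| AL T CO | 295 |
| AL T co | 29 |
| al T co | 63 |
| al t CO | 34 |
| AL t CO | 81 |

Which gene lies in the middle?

The two most frequent reciprocal classes, AL T CO and al t co, are the parental types, so the F1 was AL T CO / al t co.
The two rarest classes, al T CO and AL t co, are the double crossovers. Comparing them with the parentals, only the al allele has switched, so al is the middle locus and the order is co – al – t.

al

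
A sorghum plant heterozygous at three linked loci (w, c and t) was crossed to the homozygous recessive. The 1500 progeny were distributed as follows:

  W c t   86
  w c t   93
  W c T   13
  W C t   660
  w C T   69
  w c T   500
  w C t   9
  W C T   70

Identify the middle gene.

The two most frequent reciprocal classes, w c T and W C t, are the parental types, so the F1 was w c T / W C t.
The two rarest classes, W c T and w C t, are the double crossovers. Comparing them with the parentals, only the w allele has switched, so w is the middle locus and the order is c – w – t.

w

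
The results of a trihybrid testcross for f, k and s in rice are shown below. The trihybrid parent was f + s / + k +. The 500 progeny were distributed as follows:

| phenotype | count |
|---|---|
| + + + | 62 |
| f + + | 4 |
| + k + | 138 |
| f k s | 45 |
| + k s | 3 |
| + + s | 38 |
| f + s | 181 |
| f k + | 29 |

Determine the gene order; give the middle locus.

s

The two rarest classes, f + + and + k s, are the double crossovers. Comparing them with the parentals, only the s allele has switched, so s is the middle locus and the order is f – s – k.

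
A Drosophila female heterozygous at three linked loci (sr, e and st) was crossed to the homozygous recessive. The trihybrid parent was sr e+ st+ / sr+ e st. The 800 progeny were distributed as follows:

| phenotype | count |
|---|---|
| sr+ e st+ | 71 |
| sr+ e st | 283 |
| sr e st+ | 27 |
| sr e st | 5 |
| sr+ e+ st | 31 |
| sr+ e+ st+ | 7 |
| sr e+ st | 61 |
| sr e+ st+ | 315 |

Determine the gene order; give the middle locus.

sr

The two rarest classes, sr+ e+ st+ and sr e st, are the double crossovers. Comparing them with the parentals, only the sr allele has switched, so sr is the middle locus and the order is st – sr – e.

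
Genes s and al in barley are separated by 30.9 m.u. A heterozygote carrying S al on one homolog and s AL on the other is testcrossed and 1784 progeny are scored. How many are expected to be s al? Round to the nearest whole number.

276

A map distance of 30.9 m.u. corresponds to a recombination frequency of 0.309.
The F1 is S al / s AL, so s al is a recombinant gamete class with expected frequency r/2 = 0.309/2 = 0.1545.
Expected number = 0.1545 × 1784 = 275.63 ≈ 276.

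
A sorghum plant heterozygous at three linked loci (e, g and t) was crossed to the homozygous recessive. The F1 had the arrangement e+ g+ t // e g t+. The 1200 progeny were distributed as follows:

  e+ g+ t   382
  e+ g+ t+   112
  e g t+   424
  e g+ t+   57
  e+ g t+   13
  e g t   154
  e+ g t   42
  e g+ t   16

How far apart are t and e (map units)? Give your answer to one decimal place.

24.6 map units

The two rarest classes, e g+ t and e+ g t+, are the double crossovers. Comparing them with the parentals, only the e allele has switched, so e is the middle locus and the order is t – e – g.
Crossovers in the t–e interval produce the single-crossover classes e+ g+ t+ and e g t (112 + 154 = 266) plus the double crossovers (29).
RF(t–e) = (266 + 29) / 1200 = 295/1200 = 0.2458 → 24.6 map units.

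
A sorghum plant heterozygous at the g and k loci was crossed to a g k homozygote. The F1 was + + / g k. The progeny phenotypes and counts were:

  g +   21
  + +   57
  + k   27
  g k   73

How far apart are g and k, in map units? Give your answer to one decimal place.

The recombinant classes are + k and g +: 27 + 21 = 48.
Recombination frequency = 48/178 = 0.2697 ≈ 27.0%, i.e. 27.0 map units.

27.0 map units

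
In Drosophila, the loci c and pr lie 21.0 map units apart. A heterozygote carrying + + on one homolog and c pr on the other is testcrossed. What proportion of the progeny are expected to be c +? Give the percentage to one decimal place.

A map distance of 21.0 map units corresponds to a recombination frequency of 0.210.
The F1 is + + / c pr, so c + is a recombinant gamete class with expected frequency r/2 = 0.210/2 = 0.1050.
That is 0.1050 = 10.5% of the progeny.

10.5%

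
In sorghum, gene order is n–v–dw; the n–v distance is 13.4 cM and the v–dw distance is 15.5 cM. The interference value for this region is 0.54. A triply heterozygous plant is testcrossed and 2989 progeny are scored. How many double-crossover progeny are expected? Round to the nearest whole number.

Map distances give recombination frequencies of 0.134 and 0.155 for the two intervals.
With interference 0.54 (so coincidence = 0.46), expected double-crossover frequency = 0.134 × 0.155 × 0.46 = 0.00955.
Expected number = 0.00955 × 2989 = 28.56 ≈ 29.

29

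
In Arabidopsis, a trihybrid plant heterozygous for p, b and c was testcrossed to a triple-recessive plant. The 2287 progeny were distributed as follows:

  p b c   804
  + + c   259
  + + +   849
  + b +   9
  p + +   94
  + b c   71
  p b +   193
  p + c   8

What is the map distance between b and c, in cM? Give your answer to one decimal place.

The two most frequent reciprocal classes, p b c and + + +, are the parental types, so the F1 was p b c / + + +.
The two rarest classes, p + c and + b +, are the double crossovers. Comparing them with the parentals, only the b allele has switched, so b is the middle locus and the order is c – b – p.
Crossovers in the c–b interval produce the single-crossover classes p b + and + + c (193 + 259 = 452) plus the double crossovers (17).
RF(c–b) = (452 + 17) / 2287 = 469/2287 = 0.2051 → 20.5 cM.

20.5 cM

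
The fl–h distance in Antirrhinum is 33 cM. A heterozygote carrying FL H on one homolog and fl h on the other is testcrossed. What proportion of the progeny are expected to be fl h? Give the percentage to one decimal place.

A map distance of 33 cM corresponds to a recombination frequency of 0.330.
The F1 is FL H / fl h, so fl h is a parental gamete class with expected frequency (1 − r)/2 = 0.670/2 = 0.3350.
That is 0.3350 = 33.5% of the progeny.

33.5%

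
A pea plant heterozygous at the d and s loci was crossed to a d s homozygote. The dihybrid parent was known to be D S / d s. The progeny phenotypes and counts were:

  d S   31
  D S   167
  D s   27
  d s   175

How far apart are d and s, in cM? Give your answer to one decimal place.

14.5 cM

The recombinant classes are D s and d S: 27 + 31 = 58.
Recombination frequency = 58/400 = 0.1450 ≈ 14.5%, i.e. 14.5 cM.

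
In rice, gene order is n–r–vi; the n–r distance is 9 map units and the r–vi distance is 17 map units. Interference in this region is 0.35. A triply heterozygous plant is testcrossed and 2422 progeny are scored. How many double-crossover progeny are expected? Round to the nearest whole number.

Map distances give recombination frequencies of 0.090 and 0.170 for the two intervals.
With interference 0.35 (so coincidence = 0.65), expected double-crossover frequency = 0.090 × 0.170 × 0.65 = 0.00995.
Expected number = 0.00995 × 2422 = 24.09 ≈ 24.

24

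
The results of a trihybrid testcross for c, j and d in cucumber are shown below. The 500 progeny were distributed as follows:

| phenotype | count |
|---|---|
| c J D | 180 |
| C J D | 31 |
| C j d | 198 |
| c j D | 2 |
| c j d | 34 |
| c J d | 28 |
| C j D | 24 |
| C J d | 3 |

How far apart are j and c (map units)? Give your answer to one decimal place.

The two most frequent reciprocal classes, c J D and C j d, are the parental types, so the F1 was c J D / C j d.
The two rarest classes, c j D and C J d, are the double crossovers. Comparing them with the parentals, only the j allele has switched, so j is the middle locus and the order is d – j – c.
Crossovers in the j–c interval produce the single-crossover classes C J D and c j d (31 + 34 = 65) plus the double crossovers (5).
RF(j–c) = (65 + 5) / 500 = 70/500 = 0.1400 → 14.0 map units.

14.0 map units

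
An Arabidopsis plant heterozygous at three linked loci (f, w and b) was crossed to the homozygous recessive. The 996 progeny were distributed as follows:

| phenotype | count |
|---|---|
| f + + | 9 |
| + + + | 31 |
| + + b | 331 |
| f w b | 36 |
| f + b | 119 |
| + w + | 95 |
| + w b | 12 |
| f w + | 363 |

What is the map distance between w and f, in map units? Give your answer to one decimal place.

The two most frequent reciprocal classes, + + b and f w +, are the parental types, so the F1 was + + b / f w +.
The two rarest classes, + w b and f + +, are the double crossovers. Comparing them with the parentals, only the w allele has switched, so w is the middle locus and the order is f – w – b.
Crossovers in the f–w interval produce the single-crossover classes f + b and + w + (119 + 95 = 214) plus the double crossovers (21).
RF(f–w) = (214 + 21) / 996 = 235/996 = 0.2359 → 23.6 map units.

23.6 map units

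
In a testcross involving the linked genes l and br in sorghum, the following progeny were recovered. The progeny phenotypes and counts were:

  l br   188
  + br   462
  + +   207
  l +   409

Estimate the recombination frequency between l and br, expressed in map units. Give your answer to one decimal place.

31.2 map units

The two most frequent classes, + br (462) and l + (409), are the parental types, so the F1 was + br / l +.
The recombinant classes are + + and l br: 207 + 188 = 395.
Recombination frequency = 395/1266 = 0.3120 ≈ 31.2%, i.e. 31.2 map units.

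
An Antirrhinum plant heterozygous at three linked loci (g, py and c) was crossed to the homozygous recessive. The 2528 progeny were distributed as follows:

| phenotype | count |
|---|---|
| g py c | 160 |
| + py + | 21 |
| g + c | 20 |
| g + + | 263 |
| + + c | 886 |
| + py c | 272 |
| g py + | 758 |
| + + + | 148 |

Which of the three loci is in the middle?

g

The two most frequent reciprocal classes, + + c and g py +, are the parental types, so the F1 was + + c / g py +.
The two rarest classes, g + c and + py +, are the double crossovers. Comparing them with the parentals, only the g allele has switched, so g is the middle locus and the order is c – g – py.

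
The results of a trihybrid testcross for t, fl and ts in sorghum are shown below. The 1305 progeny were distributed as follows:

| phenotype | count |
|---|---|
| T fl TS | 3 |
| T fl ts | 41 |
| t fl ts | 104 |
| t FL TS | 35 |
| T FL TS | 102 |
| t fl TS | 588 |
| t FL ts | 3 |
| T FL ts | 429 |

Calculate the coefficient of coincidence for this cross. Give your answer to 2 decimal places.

The two most frequent reciprocal classes, T FL ts and t fl TS, are the parental types, so the F1 was T FL ts / t fl TS.
The two rarest classes, t FL ts and T fl TS, are the double crossovers. Comparing them with the parentals, only the t allele has switched, so t is the middle locus and the order is ts – t – fl.
ts–t: (206 + 6)/1305 = 0.1625; t–fl: (76 + 6)/1305 = 0.0628.
Expected DCO frequency = 0.1625 × 0.0628 ≈ 0.01020; observed = 6/1305 ≈ 0.00460.
Coefficient of coincidence = 0.00460/0.01020 ≈ 0.45.

0.45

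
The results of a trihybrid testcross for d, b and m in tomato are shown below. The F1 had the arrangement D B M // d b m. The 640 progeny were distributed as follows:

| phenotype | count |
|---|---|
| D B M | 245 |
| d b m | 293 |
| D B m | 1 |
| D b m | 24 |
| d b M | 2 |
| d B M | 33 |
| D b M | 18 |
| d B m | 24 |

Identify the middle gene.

The two rarest classes, D B m and d b M, are the double crossovers. Comparing them with the parentals, only the m allele has switched, so m is the middle locus and the order is d – m – b.

m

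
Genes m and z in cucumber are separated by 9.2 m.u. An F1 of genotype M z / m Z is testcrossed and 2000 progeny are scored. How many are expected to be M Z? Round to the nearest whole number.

92

A map distance of 9.2 m.u. corresponds to a recombination frequency of 0.092.
The F1 is M z / m Z, so M Z is a recombinant gamete class with expected frequency r/2 = 0.092/2 = 0.0460.
Expected number = 0.0460 × 2000 = 92.00 ≈ 92.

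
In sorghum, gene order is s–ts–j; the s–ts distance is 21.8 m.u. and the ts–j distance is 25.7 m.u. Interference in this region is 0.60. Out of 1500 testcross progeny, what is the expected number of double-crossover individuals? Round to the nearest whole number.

34

Map distances give recombination frequencies of 0.218 and 0.257 for the two intervals.
With interference 0.60 (so coincidence = 0.40), expected double-crossover frequency = 0.218 × 0.257 × 0.40 = 0.02241.
Expected number = 0.02241 × 1500 = 33.62 ≈ 34.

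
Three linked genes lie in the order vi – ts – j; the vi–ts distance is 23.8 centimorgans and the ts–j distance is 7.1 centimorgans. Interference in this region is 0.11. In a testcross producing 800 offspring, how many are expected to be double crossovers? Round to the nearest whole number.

12

Map distances give recombination frequencies of 0.238 and 0.071 for the two intervals.
With interference 0.11 (so coincidence = 0.89), expected double-crossover frequency = 0.238 × 0.071 × 0.89 = 0.01504.
Expected number = 0.01504 × 800 = 12.03 ≈ 12.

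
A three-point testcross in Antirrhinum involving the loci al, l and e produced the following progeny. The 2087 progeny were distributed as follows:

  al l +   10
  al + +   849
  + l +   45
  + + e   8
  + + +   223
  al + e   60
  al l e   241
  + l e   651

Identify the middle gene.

l

The two most frequent reciprocal classes, al + + and + l e, are the parental types, so the F1 was al + + / + l e.
The two rarest classes, al l + and + + e, are the double crossovers. Comparing them with the parentals, only the l allele has switched, so l is the middle locus and the order is al – l – e.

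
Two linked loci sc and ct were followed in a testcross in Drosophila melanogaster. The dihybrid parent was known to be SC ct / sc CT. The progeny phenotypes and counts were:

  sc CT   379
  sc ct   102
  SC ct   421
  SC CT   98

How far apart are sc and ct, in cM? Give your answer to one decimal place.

The recombinant classes are SC CT and sc ct: 98 + 102 = 200.
Recombination frequency = 200/1000 = 0.2000 ≈ 20.0%, i.e. 20.0 cM.

20.0 cM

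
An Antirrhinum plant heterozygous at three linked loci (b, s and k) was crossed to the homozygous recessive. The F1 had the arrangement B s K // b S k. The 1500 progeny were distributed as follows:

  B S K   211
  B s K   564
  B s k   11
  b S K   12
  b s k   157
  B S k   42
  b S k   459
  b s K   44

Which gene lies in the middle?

k

The two rarest classes, B s k and b S K, are the double crossovers. Comparing them with the parentals, only the k allele has switched, so k is the middle locus and the order is b – k – s.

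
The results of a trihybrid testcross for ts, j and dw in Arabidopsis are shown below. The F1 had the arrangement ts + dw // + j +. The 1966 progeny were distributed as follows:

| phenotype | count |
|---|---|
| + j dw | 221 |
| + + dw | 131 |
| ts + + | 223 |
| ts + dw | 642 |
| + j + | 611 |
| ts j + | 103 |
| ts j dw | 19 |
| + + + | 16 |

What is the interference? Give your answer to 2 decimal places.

The two rarest classes, ts j dw and + + +, are the double crossovers. Comparing them with the parentals, only the j allele has switched, so j is the middle locus and the order is dw – j – ts.
dw–j: (444 + 35)/1966 = 0.2436; j–ts: (234 + 35)/1966 = 0.1368.
Expected DCO frequency = 0.2436 × 0.1368 ≈ 0.03332; observed = 35/1966 ≈ 0.01780.
Coefficient of coincidence = 0.01780/0.03332 ≈ 0.53; interference = 1 − 0.53 = 0.47.

0.47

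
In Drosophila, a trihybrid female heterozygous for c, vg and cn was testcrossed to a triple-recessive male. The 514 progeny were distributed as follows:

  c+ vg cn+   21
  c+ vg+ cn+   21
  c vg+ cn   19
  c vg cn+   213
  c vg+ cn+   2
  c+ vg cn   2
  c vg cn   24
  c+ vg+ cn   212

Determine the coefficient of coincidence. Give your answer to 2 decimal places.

0.95

The two most frequent reciprocal classes, c+ vg+ cn and c vg cn+, are the parental types, so the F1 was c+ vg+ cn / c vg cn+.
The two rarest classes, c+ vg cn and c vg+ cn+, are the double crossovers. Comparing them with the parentals, only the vg allele has switched, so vg is the middle locus and the order is c – vg – cn.
c–vg: (40 + 4)/514 = 0.0856; vg–cn: (45 + 4)/514 = 0.0953.
Expected DCO frequency = 0.0856 × 0.0953 ≈ 0.00816; observed = 4/514 ≈ 0.00778.
Coefficient of coincidence = 0.00778/0.00816 ≈ 0.95.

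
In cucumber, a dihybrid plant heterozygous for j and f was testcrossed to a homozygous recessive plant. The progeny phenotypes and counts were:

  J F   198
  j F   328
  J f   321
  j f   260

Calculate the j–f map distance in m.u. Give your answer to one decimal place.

The two most frequent classes, J f (321) and j F (328), are the parental types, so the F1 was J f / j F.
The recombinant classes are J F and j f: 198 + 260 = 458.
Recombination frequency = 458/1107 = 0.4137 ≈ 41.4%, i.e. 41.4 m.u.

41.4 m.u.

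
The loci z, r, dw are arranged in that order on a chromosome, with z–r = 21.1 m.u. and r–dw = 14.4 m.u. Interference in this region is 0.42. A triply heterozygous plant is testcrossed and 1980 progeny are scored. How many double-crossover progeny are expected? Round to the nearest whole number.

35

Map distances give recombination frequencies of 0.211 and 0.144 for the two intervals.
With interference 0.42 (so coincidence = 0.58), expected double-crossover frequency = 0.211 × 0.144 × 0.58 = 0.01762.
Expected number = 0.01762 × 1980 = 34.89 ≈ 35.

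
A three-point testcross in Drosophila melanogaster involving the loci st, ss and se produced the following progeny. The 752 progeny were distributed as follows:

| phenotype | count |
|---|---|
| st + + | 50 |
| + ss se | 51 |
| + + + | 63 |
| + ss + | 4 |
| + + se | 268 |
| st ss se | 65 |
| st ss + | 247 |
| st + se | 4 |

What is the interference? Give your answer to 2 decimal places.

The two most frequent reciprocal classes, + + se and st ss +, are the parental types, so the F1 was + + se / st ss +.
The two rarest classes, st + se and + ss +, are the double crossovers. Comparing them with the parentals, only the st allele has switched, so st is the middle locus and the order is ss – st – se.
ss–st: (101 + 8)/752 = 0.1449; st–se: (128 + 8)/752 = 0.1809.
Expected DCO frequency = 0.1449 × 0.1809 ≈ 0.02621; observed = 8/752 ≈ 0.01064.
Coefficient of coincidence = 0.01064/0.02621 ≈ 0.41; interference = 1 − 0.41 = 0.59.

0.59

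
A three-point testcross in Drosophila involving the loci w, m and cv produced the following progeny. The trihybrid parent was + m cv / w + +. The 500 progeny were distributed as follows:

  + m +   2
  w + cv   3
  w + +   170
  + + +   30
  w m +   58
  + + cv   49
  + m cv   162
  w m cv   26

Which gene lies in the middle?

cv

The two rarest classes, + m + and w + cv, are the double crossovers. Comparing them with the parentals, only the cv allele has switched, so cv is the middle locus and the order is w – cv – m.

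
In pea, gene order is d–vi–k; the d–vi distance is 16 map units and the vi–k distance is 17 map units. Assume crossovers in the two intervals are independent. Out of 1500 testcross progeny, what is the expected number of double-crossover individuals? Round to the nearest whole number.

Map distances give recombination frequencies of 0.160 and 0.170 for the two intervals.
With no interference, expected double-crossover frequency = 0.160 × 0.170 = 0.02720.
Expected number = 0.02720 × 1500 = 40.80 ≈ 41.

41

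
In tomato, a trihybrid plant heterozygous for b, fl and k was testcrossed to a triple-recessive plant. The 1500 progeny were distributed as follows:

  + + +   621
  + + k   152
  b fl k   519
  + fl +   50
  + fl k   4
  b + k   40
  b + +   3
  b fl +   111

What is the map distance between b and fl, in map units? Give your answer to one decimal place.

The two most frequent reciprocal classes, b fl k and + + +, are the parental types, so the F1 was b fl k / + + +.
The two rarest classes, + fl k and b + +, are the double crossovers. Comparing them with the parentals, only the b allele has switched, so b is the middle locus and the order is fl – b – k.
Crossovers in the fl–b interval produce the single-crossover classes b + k and + fl + (40 + 50 = 90) plus the double crossovers (7).
RF(fl–b) = (90 + 7) / 1500 = 97/1500 = 0.0647 → 6.5 map units.

6.5 map units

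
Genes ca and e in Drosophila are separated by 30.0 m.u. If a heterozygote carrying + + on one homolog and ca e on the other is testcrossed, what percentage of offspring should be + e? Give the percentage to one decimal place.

15.0%

A map distance of 30.0 m.u. corresponds to a recombination frequency of 0.300.
The F1 is + + / ca e, so + e is a recombinant gamete class with expected frequency r/2 = 0.300/2 = 0.1500.
That is 0.1500 = 15.0% of the progeny.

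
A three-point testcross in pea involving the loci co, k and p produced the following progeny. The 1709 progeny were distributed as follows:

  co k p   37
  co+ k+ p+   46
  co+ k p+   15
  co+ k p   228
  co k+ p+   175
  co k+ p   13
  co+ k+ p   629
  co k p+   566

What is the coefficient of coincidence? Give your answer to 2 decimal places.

1.00

The two most frequent reciprocal classes, co+ k+ p and co k p+, are the parental types, so the F1 was co+ k+ p / co k p+.
The two rarest classes, co k+ p and co+ k p+, are the double crossovers. Comparing them with the parentals, only the co allele has switched, so co is the middle locus and the order is p – co – k.
p–co: (83 + 28)/1709 = 0.0650; co–k: (403 + 28)/1709 = 0.2522.
Expected DCO frequency = 0.0650 × 0.2522 ≈ 0.01639; observed = 28/1709 ≈ 0.01638.
Coefficient of coincidence = 0.01638/0.01639 ≈ 1.00.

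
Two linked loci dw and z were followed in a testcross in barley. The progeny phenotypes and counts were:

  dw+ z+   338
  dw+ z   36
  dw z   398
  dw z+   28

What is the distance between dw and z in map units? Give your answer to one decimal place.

8.0 map units

The two most frequent classes, dw+ z+ (338) and dw z (398), are the parental types, so the F1 was dw+ z+ / dw z.
The recombinant classes are dw+ z and dw z+: 36 + 28 = 64.
Recombination frequency = 64/800 = 0.0800 ≈ 8.0%, i.e. 8.0 map units.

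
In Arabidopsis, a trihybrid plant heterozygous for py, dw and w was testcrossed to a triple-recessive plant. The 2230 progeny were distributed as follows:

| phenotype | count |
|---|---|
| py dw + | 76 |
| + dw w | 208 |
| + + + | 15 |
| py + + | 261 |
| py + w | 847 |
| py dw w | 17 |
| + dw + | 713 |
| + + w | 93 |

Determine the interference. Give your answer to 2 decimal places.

0.29

The two most frequent reciprocal classes, + dw + and py + w, are the parental types, so the F1 was + dw + / py + w.
The two rarest classes, + + + and py dw w, are the double crossovers. Comparing them with the parentals, only the dw allele has switched, so dw is the middle locus and the order is py – dw – w.
py–dw: (169 + 32)/2230 = 0.0901; dw–w: (469 + 32)/2230 = 0.2247.
Expected DCO frequency = 0.0901 × 0.2247 ≈ 0.02025; observed = 32/2230 ≈ 0.01435.
Coefficient of coincidence = 0.01435/0.02025 ≈ 0.71; interference = 1 − 0.71 = 0.29.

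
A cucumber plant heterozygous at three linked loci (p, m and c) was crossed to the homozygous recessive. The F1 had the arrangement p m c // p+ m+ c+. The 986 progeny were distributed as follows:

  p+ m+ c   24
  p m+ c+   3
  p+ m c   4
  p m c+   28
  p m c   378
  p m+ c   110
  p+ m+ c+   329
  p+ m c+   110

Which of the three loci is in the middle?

The two rarest classes, p+ m c and p m+ c+, are the double crossovers. Comparing them with the parentals, only the p allele has switched, so p is the middle locus and the order is m – p – c.

p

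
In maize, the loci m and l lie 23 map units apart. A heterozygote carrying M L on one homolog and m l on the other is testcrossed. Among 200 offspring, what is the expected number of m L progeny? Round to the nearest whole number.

A map distance of 23 map units corresponds to a recombination frequency of 0.230.
The F1 is M L / m l, so m L is a recombinant gamete class with expected frequency r/2 = 0.230/2 = 0.1150.
Expected number = 0.1150 × 200 = 23.00 ≈ 23.

23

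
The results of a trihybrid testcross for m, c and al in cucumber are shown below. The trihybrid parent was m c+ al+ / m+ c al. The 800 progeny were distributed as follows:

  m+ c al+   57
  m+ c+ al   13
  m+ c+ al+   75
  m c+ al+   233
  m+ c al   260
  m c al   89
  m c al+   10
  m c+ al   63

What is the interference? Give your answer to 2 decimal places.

The two rarest classes, m c al+ and m+ c+ al, are the double crossovers. Comparing them with the parentals, only the c allele has switched, so c is the middle locus and the order is al – c – m.
al–c: (120 + 23)/800 = 0.1787; c–m: (164 + 23)/800 = 0.2338.
Expected DCO frequency = 0.1787 × 0.2338 ≈ 0.04178; observed = 23/800 ≈ 0.02875.
Coefficient of coincidence = 0.02875/0.04178 ≈ 0.69; interference = 1 − 0.69 = 0.31.

0.31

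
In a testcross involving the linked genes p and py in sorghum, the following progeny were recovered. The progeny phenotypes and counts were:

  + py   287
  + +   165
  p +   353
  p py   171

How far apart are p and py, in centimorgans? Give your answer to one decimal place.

34.4 centimorgans

The two most frequent classes, + py (287) and p + (353), are the parental types, so the F1 was + py / p +.
The recombinant classes are + + and p py: 165 + 171 = 336.
Recombination frequency = 336/976 = 0.3443 ≈ 34.4%, i.e. 34.4 centimorgans.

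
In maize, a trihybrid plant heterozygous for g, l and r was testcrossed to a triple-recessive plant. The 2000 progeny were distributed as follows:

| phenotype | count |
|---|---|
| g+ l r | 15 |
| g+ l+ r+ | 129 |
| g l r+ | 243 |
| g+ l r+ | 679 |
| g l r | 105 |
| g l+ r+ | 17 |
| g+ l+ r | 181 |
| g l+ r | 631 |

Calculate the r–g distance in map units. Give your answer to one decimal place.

The two most frequent reciprocal classes, g l+ r and g+ l r+, are the parental types, so the F1 was g l+ r / g+ l r+.
The two rarest classes, g l+ r+ and g+ l r, are the double crossovers. Comparing them with the parentals, only the r allele has switched, so r is the middle locus and the order is g – r – l.
Crossovers in the g–r interval produce the single-crossover classes g+ l+ r and g l r+ (181 + 243 = 424) plus the double crossovers (32).
RF(g–r) = (424 + 32) / 2000 = 456/2000 = 0.2280 → 22.8 map units.

22.8 map units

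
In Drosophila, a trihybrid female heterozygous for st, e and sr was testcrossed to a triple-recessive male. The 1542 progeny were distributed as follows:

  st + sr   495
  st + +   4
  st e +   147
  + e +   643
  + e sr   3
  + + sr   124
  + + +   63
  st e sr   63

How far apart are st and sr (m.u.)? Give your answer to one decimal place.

18.0 m.u.

The two most frequent reciprocal classes, st + sr and + e +, are the parental types, so the F1 was st + sr / + e +.
The two rarest classes, st + + and + e sr, are the double crossovers. Comparing them with the parentals, only the sr allele has switched, so sr is the middle locus and the order is e – sr – st.
Crossovers in the sr–st interval produce the single-crossover classes + + sr and st e + (124 + 147 = 271) plus the double crossovers (7).
RF(sr–st) = (271 + 7) / 1542 = 278/1542 = 0.1803 → 18.0 m.u.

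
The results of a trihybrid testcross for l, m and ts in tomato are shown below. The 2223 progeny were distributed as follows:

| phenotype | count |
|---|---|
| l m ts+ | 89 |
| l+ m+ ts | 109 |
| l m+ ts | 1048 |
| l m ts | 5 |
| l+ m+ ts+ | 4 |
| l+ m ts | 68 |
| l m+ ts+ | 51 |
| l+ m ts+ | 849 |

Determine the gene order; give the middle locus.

The two most frequent reciprocal classes, l+ m ts+ and l m+ ts, are the parental types, so the F1 was l+ m ts+ / l m+ ts.
The two rarest classes, l+ m+ ts+ and l m ts, are the double crossovers. Comparing them with the parentals, only the m allele has switched, so m is the middle locus and the order is l – m – ts.

m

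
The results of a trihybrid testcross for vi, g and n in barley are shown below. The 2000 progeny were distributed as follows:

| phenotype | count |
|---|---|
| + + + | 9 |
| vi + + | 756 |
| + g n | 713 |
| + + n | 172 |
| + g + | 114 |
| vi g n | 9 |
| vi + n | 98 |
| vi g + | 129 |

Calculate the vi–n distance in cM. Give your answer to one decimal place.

11.5 cM

The two most frequent reciprocal classes, + g n and vi + +, are the parental types, so the F1 was + g n / vi + +.
The two rarest classes, vi g n and + + +, are the double crossovers. Comparing them with the parentals, only the vi allele has switched, so vi is the middle locus and the order is g – vi – n.
Crossovers in the vi–n interval produce the single-crossover classes + g + and vi + n (114 + 98 = 212) plus the double crossovers (18).
RF(vi–n) = (212 + 18) / 2000 = 230/2000 = 0.1150 → 11.5 cM.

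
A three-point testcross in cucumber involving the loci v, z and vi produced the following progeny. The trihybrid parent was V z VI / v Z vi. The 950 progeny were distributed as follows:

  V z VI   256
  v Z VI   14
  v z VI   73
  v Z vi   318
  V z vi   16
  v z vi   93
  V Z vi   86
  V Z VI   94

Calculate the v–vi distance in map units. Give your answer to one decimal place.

The two rarest classes, V z vi and v Z VI, are the double crossovers. Comparing them with the parentals, only the vi allele has switched, so vi is the middle locus and the order is v – vi – z.
Crossovers in the v–vi interval produce the single-crossover classes v z VI and V Z vi (73 + 86 = 159) plus the double crossovers (30).
RF(v–vi) = (159 + 30) / 950 = 189/950 = 0.1989 → 19.9 map units.

19.9 map units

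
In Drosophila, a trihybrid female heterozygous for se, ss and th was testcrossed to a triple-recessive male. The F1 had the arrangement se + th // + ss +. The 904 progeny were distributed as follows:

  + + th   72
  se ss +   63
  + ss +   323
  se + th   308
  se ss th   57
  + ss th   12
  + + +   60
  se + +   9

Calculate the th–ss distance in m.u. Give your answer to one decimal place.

The two rarest classes, se + + and + ss th, are the double crossovers. Comparing them with the parentals, only the th allele has switched, so th is the middle locus and the order is se – th – ss.
Crossovers in the th–ss interval produce the single-crossover classes se ss th and + + + (57 + 60 = 117) plus the double crossovers (21).
RF(th–ss) = (117 + 21) / 904 = 138/904 = 0.1527 → 15.3 m.u.

15.3 m.u.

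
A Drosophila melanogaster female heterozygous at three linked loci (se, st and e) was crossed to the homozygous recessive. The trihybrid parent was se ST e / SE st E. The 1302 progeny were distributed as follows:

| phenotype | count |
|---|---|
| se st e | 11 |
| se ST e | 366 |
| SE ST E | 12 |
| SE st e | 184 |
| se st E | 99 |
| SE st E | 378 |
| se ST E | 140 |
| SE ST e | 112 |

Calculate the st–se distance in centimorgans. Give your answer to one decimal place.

The two rarest classes, se st e and SE ST E, are the double crossovers. Comparing them with the parentals, only the st allele has switched, so st is the middle locus and the order is se – st – e.
Crossovers in the se–st interval produce the single-crossover classes SE ST e and se st E (112 + 99 = 211) plus the double crossovers (23).
RF(se–st) = (211 + 23) / 1302 = 234/1302 = 0.1797 → 18.0 centimorgans.

18.0 centimorgans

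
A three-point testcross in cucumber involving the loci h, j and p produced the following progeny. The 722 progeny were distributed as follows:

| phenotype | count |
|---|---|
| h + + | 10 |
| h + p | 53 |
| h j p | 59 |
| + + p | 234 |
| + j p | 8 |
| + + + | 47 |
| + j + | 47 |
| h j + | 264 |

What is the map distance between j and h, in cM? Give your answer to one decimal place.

16.3 cM

The two most frequent reciprocal classes, h j + and + + p, are the parental types, so the F1 was h j + / + + p.
The two rarest classes, h + + and + j p, are the double crossovers. Comparing them with the parentals, only the j allele has switched, so j is the middle locus and the order is p – j – h.
Crossovers in the j–h interval produce the single-crossover classes + j + and h + p (47 + 53 = 100) plus the double crossovers (18).
RF(j–h) = (100 + 18) / 722 = 118/722 = 0.1634 → 16.3 cM.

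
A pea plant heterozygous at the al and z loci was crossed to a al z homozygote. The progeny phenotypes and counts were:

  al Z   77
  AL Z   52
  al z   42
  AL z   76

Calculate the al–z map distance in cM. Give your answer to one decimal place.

38.1 cM

The two most frequent classes, AL z (76) and al Z (77), are the parental types, so the F1 was AL z / al Z.
The recombinant classes are AL Z and al z: 52 + 42 = 94.
Recombination frequency = 94/247 = 0.3806 ≈ 38.1%, i.e. 38.1 cM.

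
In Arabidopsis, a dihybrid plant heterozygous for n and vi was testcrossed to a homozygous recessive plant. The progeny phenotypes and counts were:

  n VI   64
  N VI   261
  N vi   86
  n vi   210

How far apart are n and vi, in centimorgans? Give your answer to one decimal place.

24.2 centimorgans

The two most frequent classes, N VI (261) and n vi (210), are the parental types, so the F1 was N VI / n vi.
The recombinant classes are N vi and n VI: 86 + 64 = 150.
Recombination frequency = 150/621 = 0.2415 ≈ 24.2%, i.e. 24.2 centimorgans.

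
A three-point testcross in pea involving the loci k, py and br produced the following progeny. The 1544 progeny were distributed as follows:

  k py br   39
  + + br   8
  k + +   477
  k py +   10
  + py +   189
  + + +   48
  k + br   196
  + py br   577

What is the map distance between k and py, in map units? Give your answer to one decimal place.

6.8 map units

The two most frequent reciprocal classes, + py br and k + +, are the parental types, so the F1 was + py br / k + +.
The two rarest classes, + + br and k py +, are the double crossovers. Comparing them with the parentals, only the py allele has switched, so py is the middle locus and the order is br – py – k.
Crossovers in the py–k interval produce the single-crossover classes k py br and + + + (39 + 48 = 87) plus the double crossovers (18).
RF(py–k) = (87 + 18) / 1544 = 105/1544 = 0.0680 → 6.8 map units.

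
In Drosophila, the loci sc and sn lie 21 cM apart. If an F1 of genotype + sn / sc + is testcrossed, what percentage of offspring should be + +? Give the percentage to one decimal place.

A map distance of 21 cM corresponds to a recombination frequency of 0.210.
The F1 is + sn / sc +, so + + is a recombinant gamete class with expected frequency r/2 = 0.210/2 = 0.1050.
That is 0.1050 = 10.5% of the progeny.

10.5%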